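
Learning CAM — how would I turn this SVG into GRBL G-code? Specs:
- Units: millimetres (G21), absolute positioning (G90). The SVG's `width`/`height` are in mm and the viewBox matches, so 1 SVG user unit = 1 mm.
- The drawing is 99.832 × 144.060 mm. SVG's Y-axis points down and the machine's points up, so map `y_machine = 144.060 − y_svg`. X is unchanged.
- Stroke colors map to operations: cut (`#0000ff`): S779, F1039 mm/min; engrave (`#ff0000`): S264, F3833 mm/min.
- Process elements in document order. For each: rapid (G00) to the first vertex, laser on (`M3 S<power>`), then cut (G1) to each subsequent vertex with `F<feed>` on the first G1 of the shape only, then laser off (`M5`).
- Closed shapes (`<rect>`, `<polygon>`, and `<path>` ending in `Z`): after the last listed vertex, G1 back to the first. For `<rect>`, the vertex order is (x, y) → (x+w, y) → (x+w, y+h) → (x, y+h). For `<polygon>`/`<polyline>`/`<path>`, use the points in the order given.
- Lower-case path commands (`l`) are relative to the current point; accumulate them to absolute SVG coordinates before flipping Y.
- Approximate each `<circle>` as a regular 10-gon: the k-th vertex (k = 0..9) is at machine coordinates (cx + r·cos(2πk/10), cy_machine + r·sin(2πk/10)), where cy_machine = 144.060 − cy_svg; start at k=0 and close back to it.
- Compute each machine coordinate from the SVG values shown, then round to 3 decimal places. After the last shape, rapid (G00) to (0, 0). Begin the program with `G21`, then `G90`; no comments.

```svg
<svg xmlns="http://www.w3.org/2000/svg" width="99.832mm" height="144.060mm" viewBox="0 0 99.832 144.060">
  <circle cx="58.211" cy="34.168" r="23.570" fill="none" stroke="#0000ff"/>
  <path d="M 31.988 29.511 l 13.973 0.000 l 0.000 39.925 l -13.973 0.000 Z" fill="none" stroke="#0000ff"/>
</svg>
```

G21
G90
G00 X81.781 Y109.892
M3 S779
G1 X77.280 Y123.746 F1039
G1 X65.495 Y132.308
G1 X50.927 Y132.308
G1 X39.142 Y123.746
G1 X34.641 Y109.892
G1 X39.142 Y96.038
G1 X50.927 Y87.476
G1 X65.495 Y87.476
G1 X77.280 Y96.038
G1 X81.781 Y109.892
M5
G00 X31.988 Y114.549
M3 S779
G1 X45.961 Y114.549 F1039
G1 X45.961 Y74.624
G1 X31.988 Y74.624
G1 X31.988 Y114.549
M5
G00 X0.000 Y0.000

1 u = 1 mm; y_m = 144.060 − y.

[1] `<circle>` circle, #0000ff→cut S779 F1039: (81.781,109.892) → (77.280,123.746) → (65.495,132.308) → (50.927,132.308) → (39.142,123.746) → (34.641,109.892) → (39.142,96.038) → (50.927,87.476) → (65.495,87.476) → (77.280,96.038) → (81.781,109.892) (closed)

[2] `<path>` rectangle, #0000ff→cut S779 F1039: (31.988,114.549) → (45.961,114.549) → (45.961,74.624) → (31.988,74.624) → (31.988,114.549) (closed)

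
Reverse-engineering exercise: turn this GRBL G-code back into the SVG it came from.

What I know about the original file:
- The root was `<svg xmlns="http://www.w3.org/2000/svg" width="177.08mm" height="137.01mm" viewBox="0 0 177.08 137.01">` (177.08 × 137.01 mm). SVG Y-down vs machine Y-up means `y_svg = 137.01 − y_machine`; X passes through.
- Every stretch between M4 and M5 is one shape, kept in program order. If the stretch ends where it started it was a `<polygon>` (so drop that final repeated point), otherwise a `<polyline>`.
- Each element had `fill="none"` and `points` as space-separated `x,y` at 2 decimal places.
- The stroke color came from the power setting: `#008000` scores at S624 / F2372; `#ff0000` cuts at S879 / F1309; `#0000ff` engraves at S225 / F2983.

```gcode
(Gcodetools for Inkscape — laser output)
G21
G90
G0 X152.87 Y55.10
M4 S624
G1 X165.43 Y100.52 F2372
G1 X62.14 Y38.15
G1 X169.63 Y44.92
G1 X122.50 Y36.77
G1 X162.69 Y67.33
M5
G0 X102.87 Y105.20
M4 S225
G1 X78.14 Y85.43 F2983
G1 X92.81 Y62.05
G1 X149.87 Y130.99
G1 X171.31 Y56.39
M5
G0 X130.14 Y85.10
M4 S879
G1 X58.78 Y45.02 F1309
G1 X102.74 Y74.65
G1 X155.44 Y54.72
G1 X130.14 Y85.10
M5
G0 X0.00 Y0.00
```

Each laser-on run becomes one SVG element. Flip Y back into SVG space with y_svg = 137.01 − y_machine.

Run 1: S624 ⇒ score layer `#008000`. The run is open, so emit a `<polyline>` with points (Y-flipped): 152.87,81.91 165.43,36.49 62.14,98.86 169.63,92.09 122.50,100.24 162.69,69.68.

Run 2: S225 ⇒ engrave layer `#0000ff`. The run is open, so emit a `<polyline>` with points (Y-flipped): 102.87,31.81 78.14,51.58 92.81,74.96 149.87,6.02 171.31,80.62.

Run 3: the run's S879 means `#ff0000` (cut). The run returns to its start, so emit a `<polygon>` with points (Y-flipped): 130.14,51.91 58.78,91.99 102.74,62.36 155.44,82.29.

<svg xmlns="http://www.w3.org/2000/svg" width="177.08mm" height="137.01mm" viewBox="0 0 177.08 137.01">
  <polyline points="152.87,81.91 165.43,36.49 62.14,98.86 169.63,92.09 122.50,100.24 162.69,69.68" fill="none" stroke="#008000"/>
  <polyline points="102.87,31.81 78.14,51.58 92.81,74.96 149.87,6.02 171.31,80.62" fill="none" stroke="#0000ff"/>
  <polygon points="130.14,51.91 58.78,91.99 102.74,62.36 155.44,82.29" fill="none" stroke="#ff0000"/>
</svg>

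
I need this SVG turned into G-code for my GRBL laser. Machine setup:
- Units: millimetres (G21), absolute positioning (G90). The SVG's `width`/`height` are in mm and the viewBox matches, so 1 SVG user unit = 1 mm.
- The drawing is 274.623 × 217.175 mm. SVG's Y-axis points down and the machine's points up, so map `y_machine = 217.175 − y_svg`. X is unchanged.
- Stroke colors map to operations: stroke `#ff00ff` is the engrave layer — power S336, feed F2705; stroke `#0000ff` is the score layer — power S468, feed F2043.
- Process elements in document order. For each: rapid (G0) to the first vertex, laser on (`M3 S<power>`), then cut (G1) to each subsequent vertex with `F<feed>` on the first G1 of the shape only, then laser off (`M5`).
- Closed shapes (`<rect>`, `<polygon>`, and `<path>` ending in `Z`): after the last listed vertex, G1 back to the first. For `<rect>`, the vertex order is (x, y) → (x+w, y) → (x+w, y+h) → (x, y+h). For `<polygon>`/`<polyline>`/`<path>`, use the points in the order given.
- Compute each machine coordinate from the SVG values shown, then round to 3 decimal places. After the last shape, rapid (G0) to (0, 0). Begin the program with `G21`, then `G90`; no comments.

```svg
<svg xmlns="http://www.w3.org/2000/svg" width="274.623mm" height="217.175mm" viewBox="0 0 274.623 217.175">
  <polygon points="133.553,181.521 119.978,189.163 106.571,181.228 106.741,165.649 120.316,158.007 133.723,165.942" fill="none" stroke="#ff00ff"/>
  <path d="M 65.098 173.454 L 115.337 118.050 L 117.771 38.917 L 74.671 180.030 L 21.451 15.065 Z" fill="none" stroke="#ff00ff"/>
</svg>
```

Since the viewBox matches the mm dimensions, user units are millimetres directly. The only transform is the Y-flip y_m = 217.175 − y_svg.

Shape 1 is a regular polygon drawn with `<polygon>`. Its stroke #ff00ff means engrave at S336, F2705. After flipping Y the toolpath is (133.553,35.654) → (119.978,28.012) → (106.571,35.947) → (106.741,51.526) → (120.316,59.168) → (133.723,51.233) → (133.553,35.654), returning to the start.

Shape 2 is a closed polygon drawn with `<path>`. Its stroke #ff00ff means engrave at S336, F2705. After flipping Y the toolpath is (65.098,43.721) → (115.337,99.125) → (117.771,178.258) → (74.671,37.145) → (21.451,202.110) → (65.098,43.721), returning to the start.

G21
G90
G0 X133.553 Y35.654
M3 S336
G1 X119.978 Y28.012 F2705
G1 X106.571 Y35.947
G1 X106.741 Y51.526
G1 X120.316 Y59.168
G1 X133.723 Y51.233
G1 X133.553 Y35.654
M5
G0 X65.098 Y43.721
M3 S336
G1 X115.337 Y99.125 F2705
G1 X117.771 Y178.258
G1 X74.671 Y37.145
G1 X21.451 Y202.110
G1 X65.098 Y43.721
M5
G0 X0.000 Y0.000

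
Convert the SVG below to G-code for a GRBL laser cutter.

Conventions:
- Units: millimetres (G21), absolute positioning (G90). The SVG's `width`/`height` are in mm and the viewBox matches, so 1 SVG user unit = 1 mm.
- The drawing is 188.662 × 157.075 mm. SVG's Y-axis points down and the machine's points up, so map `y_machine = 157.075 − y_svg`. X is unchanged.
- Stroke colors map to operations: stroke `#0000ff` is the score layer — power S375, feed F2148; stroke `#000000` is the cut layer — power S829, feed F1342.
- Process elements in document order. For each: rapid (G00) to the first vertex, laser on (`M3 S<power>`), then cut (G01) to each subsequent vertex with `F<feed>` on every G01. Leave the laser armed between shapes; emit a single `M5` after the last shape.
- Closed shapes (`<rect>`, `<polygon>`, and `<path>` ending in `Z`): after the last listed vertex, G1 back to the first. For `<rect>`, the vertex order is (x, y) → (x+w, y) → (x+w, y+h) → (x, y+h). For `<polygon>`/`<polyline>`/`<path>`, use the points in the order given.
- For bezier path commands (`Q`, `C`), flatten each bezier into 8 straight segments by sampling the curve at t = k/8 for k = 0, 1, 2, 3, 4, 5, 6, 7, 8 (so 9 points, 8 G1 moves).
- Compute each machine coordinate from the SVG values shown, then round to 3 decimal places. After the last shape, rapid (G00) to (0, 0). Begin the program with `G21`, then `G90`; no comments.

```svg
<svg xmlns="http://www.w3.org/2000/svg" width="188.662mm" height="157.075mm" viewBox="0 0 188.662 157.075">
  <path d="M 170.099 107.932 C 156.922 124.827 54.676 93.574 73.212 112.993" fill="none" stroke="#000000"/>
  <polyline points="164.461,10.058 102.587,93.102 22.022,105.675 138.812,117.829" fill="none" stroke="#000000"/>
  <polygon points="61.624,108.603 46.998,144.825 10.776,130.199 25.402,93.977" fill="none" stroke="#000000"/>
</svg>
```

G21
G90
G00 X170.099 Y49.143
M3 S829
G01 X161.392 Y44.871 F1342
G01 X146.795 Y43.955 F1342
G01 X128.765 Y45.237 F1342
G01 X109.763 Y47.559 F1342
G01 X92.248 Y49.762 F1342
G01 X78.678 Y50.689 F1342
G01 X71.513 Y49.182 F1342
G01 X73.212 Y44.082 F1342
G00 X164.461 Y147.017
M3 S829
G01 X102.587 Y63.973 F1342
G01 X22.022 Y51.400 F1342
G01 X138.812 Y39.246 F1342
G00 X61.624 Y48.472
M3 S829
G01 X46.998 Y12.250 F1342
G01 X10.776 Y26.876 F1342
G01 X25.402 Y63.098 F1342
G01 X61.624 Y48.472 F1342
M5
G00 X0.000 Y0.000

1 u = 1 mm; y_m = 157.075 − y.

[1] `<path>` cubic bezier, #000000→cut S829 F1342: (170.099,49.143) → (161.392,44.871) → (146.795,43.955) → (128.765,45.237) → (109.763,47.559) → (92.248,49.762) → (78.678,50.689) → (71.513,49.182) → (73.212,44.082)

[2] `<polyline>` open polyline, #000000→cut S829 F1342: (164.461,147.017) → (102.587,63.973) → (22.022,51.400) → (138.812,39.246)

[3] `<polygon>` regular polygon, #000000→cut S829 F1342: (61.624,48.472) → (46.998,12.250) → (10.776,26.876) → (25.402,63.098) → (61.624,48.472) (closed)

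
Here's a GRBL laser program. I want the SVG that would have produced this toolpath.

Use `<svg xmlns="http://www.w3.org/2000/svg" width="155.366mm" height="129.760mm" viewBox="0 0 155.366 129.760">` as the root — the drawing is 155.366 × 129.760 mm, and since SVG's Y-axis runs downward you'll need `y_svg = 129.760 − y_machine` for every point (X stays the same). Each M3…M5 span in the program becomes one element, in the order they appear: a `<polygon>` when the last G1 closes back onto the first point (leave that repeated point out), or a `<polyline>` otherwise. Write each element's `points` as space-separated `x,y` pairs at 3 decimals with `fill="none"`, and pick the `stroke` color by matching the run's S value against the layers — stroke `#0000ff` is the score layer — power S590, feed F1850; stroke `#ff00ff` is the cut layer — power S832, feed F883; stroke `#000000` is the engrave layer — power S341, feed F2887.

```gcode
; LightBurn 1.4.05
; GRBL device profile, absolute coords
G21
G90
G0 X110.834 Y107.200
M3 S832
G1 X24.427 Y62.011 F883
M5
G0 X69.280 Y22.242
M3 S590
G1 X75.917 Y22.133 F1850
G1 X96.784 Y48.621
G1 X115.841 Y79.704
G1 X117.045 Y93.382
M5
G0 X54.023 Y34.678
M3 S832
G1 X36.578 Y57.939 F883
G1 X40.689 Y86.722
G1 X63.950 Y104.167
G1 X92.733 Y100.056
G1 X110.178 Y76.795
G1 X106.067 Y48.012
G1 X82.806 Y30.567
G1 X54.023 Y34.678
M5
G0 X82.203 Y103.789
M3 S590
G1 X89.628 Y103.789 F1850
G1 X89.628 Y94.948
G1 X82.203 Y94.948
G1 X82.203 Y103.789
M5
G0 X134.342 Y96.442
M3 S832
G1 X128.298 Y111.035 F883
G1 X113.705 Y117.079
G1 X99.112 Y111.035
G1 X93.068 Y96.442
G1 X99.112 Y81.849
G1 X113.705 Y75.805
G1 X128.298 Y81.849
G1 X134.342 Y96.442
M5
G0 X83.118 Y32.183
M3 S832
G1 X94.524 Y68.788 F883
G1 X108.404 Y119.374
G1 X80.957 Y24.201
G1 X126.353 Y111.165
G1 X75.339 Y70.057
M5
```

y_svg = 129.760 − y_m.

[1] S832→`#ff00ff` (cut); open run; points: 110.834,22.560 24.427,67.749

[2] S590→`#0000ff` (score); open run; points: 69.280,107.518 75.917,107.627 96.784,81.139 115.841,50.056 117.045,36.378

[3] S832→`#ff00ff` (cut); closed run; points: 54.023,95.082 36.578,71.821 40.689,43.038 63.950,25.593 92.733,29.704 110.178,52.965 106.067,81.748 82.806,99.193

[4] S590→`#0000ff` (score); closed run; points: 82.203,25.971 89.628,25.971 89.628,34.812 82.203,34.812

[5] S832→`#ff00ff` (cut); closed run; points: 134.342,33.318 128.298,18.725 113.705,12.681 99.112,18.725 93.068,33.318 99.112,47.911 113.705,53.955 128.298,47.911

[6] S832→`#ff00ff` (cut); open run; points: 83.118,97.577 94.524,60.972 108.404,10.386 80.957,105.559 126.353,18.595 75.339,59.703

<svg xmlns="http://www.w3.org/2000/svg" width="155.366mm" height="129.760mm" viewBox="0 0 155.366 129.760">
  <polyline points="110.834,22.560 24.427,67.749" fill="none" stroke="#ff00ff"/>
  <polyline points="69.280,107.518 75.917,107.627 96.784,81.139 115.841,50.056 117.045,36.378" fill="none" stroke="#0000ff"/>
  <polygon points="54.023,95.082 36.578,71.821 40.689,43.038 63.950,25.593 92.733,29.704 110.178,52.965 106.067,81.748 82.806,99.193" fill="none" stroke="#ff00ff"/>
  <polygon points="82.203,25.971 89.628,25.971 89.628,34.812 82.203,34.812" fill="none" stroke="#0000ff"/>
  <polygon points="134.342,33.318 128.298,18.725 113.705,12.681 99.112,18.725 93.068,33.318 99.112,47.911 113.705,53.955 128.298,47.911" fill="none" stroke="#ff00ff"/>
  <polyline points="83.118,97.577 94.524,60.972 108.404,10.386 80.957,105.559 126.353,18.595 75.339,59.703" fill="none" stroke="#ff00ff"/>
</svg>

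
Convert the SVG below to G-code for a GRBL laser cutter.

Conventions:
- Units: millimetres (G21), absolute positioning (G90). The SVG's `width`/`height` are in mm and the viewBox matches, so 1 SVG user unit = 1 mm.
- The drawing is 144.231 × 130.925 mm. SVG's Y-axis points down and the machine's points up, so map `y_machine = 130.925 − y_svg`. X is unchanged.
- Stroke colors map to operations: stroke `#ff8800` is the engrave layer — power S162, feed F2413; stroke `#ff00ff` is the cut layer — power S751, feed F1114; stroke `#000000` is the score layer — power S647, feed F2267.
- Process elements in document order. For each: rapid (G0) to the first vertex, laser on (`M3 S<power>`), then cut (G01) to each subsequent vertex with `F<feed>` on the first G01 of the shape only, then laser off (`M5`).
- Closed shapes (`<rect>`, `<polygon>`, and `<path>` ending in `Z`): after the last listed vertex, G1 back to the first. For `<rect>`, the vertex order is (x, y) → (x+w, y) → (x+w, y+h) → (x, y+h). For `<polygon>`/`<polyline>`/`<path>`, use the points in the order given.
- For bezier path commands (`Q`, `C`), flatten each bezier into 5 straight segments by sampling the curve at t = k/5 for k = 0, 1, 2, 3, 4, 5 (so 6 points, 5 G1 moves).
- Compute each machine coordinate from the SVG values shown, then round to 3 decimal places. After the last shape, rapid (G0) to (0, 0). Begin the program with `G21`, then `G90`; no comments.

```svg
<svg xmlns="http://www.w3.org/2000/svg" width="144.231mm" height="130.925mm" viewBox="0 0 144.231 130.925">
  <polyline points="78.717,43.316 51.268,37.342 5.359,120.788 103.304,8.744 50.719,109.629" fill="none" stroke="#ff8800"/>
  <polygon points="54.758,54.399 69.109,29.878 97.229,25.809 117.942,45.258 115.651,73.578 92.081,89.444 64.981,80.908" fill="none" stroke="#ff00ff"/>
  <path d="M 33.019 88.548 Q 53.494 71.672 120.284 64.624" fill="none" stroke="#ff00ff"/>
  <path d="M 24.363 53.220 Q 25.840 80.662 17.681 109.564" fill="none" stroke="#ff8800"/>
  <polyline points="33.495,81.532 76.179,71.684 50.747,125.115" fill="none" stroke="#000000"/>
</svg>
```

G21
G90
G0 X78.717 Y87.609
M3 S162
G01 X51.268 Y93.583 F2413
G01 X5.359 Y10.137
G01 X103.304 Y122.181
G01 X50.719 Y21.296
M5
G0 X54.758 Y76.526
M3 S751
G01 X69.109 Y101.047 F1114
G01 X97.229 Y105.116
G01 X117.942 Y85.667
G01 X115.651 Y57.347
G01 X92.081 Y41.481
G01 X64.981 Y50.017
G01 X54.758 Y76.526
M5
G0 X33.019 Y42.377
M3 S751
G01 X43.062 Y48.734 F1114
G01 X56.809 Y54.305
G01 X74.262 Y59.090
G01 X95.421 Y63.089
G01 X120.284 Y66.301
M5
G0 X24.363 Y77.705
M3 S162
G01 X24.568 Y66.670 F2413
G01 X24.003 Y55.518
G01 X22.666 Y44.249
G01 X20.559 Y32.863
G01 X17.681 Y21.361
M5
G0 X33.495 Y49.393
M3 S647
G01 X76.179 Y59.241 F2267
G01 X50.747 Y5.810
M5
G0 X0.000 Y0.000

viewBox `0 0 144.231 130.925` with mm width/height → 1 unit = 1 mm. Flip: y_m = 130.925 − y_svg.

**Shape 1** — `<polyline>` open polyline, stroke `#ff8800` → engrave (S162, F2413). Machine vertices: (78.717,87.609) → (51.268,93.583) → (5.359,10.137) → (103.304,122.181) → (50.719,21.296). Open path.

**Shape 2** — `<polygon>` regular polygon, stroke `#ff00ff` → cut (S751, F1114). Machine vertices: (54.758,76.526) → (69.109,101.047) → (97.229,105.116) → (117.942,85.667) → (115.651,57.347) → (92.081,41.481) → (64.981,50.017) → (54.758,76.526). Closed: final G1 returns to the first vertex.

**Shape 3** — `<path>` quadratic bezier, stroke `#ff00ff` → cut (S751, F1114). Control points (SVG): P0=(33.019,88.548), P1=(53.494,71.672), P2=(120.284,64.624); sampled at t=k/5. Machine vertices: (33.019,42.377) → (43.062,48.734) → (56.809,54.305) → (74.262,59.090) → (95.421,63.089) → (120.284,66.301). Open path.

**Shape 4** — `<path>` quadratic bezier, stroke `#ff8800` → engrave (S162, F2413). Control points (SVG): P0=(24.363,53.220), P1=(25.840,80.662), P2=(17.681,109.564); sampled at t=k/5. Machine vertices: (24.363,77.705) → (24.568,66.670) → (24.003,55.518) → (22.666,44.249) → (20.559,32.863) → (17.681,21.361). Open path.

**Shape 5** — `<polyline>` open polyline, stroke `#000000` → score (S647, F2267). Machine vertices: (33.495,49.393) → (76.179,59.241) → (50.747,5.810). Open path.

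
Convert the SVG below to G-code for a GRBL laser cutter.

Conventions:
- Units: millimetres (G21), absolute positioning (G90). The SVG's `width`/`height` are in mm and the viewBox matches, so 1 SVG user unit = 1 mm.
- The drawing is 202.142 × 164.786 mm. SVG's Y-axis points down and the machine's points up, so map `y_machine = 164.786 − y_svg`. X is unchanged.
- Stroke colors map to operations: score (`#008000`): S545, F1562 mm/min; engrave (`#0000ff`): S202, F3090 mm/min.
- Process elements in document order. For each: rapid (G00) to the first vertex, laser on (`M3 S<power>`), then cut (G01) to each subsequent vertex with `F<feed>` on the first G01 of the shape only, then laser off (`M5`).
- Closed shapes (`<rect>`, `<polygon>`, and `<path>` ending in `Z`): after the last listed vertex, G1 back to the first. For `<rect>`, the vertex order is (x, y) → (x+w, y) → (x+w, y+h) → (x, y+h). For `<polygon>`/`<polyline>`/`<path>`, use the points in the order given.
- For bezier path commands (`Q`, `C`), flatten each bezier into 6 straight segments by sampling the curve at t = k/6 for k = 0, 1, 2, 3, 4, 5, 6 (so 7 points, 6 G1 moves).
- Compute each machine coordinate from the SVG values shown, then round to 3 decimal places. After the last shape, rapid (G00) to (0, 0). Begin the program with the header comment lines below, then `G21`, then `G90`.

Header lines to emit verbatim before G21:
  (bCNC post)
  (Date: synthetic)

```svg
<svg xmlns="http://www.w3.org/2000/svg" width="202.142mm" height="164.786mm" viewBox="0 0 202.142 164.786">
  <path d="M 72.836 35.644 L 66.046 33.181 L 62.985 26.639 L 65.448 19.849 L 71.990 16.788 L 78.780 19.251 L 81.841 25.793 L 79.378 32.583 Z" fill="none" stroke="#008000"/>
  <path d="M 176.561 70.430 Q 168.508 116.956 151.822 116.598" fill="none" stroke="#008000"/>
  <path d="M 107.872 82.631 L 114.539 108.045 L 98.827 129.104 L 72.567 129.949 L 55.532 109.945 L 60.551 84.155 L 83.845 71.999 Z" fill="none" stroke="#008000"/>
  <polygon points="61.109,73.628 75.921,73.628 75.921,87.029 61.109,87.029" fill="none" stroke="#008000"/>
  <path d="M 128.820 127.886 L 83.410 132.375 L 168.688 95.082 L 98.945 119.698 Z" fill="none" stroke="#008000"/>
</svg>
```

(bCNC post)
(Date: synthetic)
G21
G90
G00 X72.836 Y129.142
M3 S545
G01 X66.046 Y131.605 F1562
G01 X62.985 Y138.147
G01 X65.448 Y144.937
G01 X71.990 Y147.998
G01 X78.780 Y145.535
G01 X81.841 Y138.993
G01 X79.378 Y132.203
G01 X72.836 Y129.142
M5
G00 X176.561 Y94.356
M3 S545
G01 X173.637 Y80.150 F1562
G01 X170.233 Y68.548
G01 X166.350 Y59.551
G01 X161.987 Y53.159
G01 X157.144 Y49.371
G01 X151.822 Y48.188
M5
G00 X107.872 Y82.155
M3 S545
G01 X114.539 Y56.741 F1562
G01 X98.827 Y35.682
G01 X72.567 Y34.837
G01 X55.532 Y54.841
G01 X60.551 Y80.631
G01 X83.845 Y92.787
G01 X107.872 Y82.155
M5
G00 X61.109 Y91.158
M3 S545
G01 X75.921 Y91.158 F1562
G01 X75.921 Y77.757
G01 X61.109 Y77.757
G01 X61.109 Y91.158
M5
G00 X128.820 Y36.900
M3 S545
G01 X83.410 Y32.411 F1562
G01 X168.688 Y69.704
G01 X98.945 Y45.088
G01 X128.820 Y36.900
M5
G00 X0.000 Y0.000

viewBox `0 0 202.142 164.786` with mm width/height → 1 unit = 1 mm. Flip: y_m = 164.786 − y_svg.

**Shape 1** — `<path>` regular polygon, stroke `#008000` → score (S545, F1562). Machine vertices: (72.836,129.142) → (66.046,131.605) → (62.985,138.147) → (65.448,144.937) → (71.990,147.998) → (78.780,145.535) → (81.841,138.993) → (79.378,132.203) → (72.836,129.142). Closed: final G1 returns to the first vertex.

**Shape 2** — `<path>` quadratic bezier, stroke `#008000` → score (S545, F1562). Control points (SVG): P0=(176.561,70.430), P1=(168.508,116.956), P2=(151.822,116.598); sampled at t=k/6. Machine vertices: (176.561,94.356) → (173.637,80.150) → (170.233,68.548) → (166.350,59.551) → (161.987,53.159) → (157.144,49.371) → (151.822,48.188). Open path.

**Shape 3** — `<path>` regular polygon, stroke `#008000` → score (S545, F1562). Machine vertices: (107.872,82.155) → (114.539,56.741) → (98.827,35.682) → (72.567,34.837) → (55.532,54.841) → (60.551,80.631) → (83.845,92.787) → (107.872,82.155). Closed: final G1 returns to the first vertex.

**Shape 4** — `<polygon>` rectangle, stroke `#008000` → score (S545, F1562). Machine vertices: (61.109,91.158) → (75.921,91.158) → (75.921,77.757) → (61.109,77.757) → (61.109,91.158). Closed: final G1 returns to the first vertex.

**Shape 5** — `<path>` closed polygon, stroke `#008000` → score (S545, F1562). Machine vertices: (128.820,36.900) → (83.410,32.411) → (168.688,69.704) → (98.945,45.088) → (128.820,36.900). Closed: final G1 returns to the first vertex.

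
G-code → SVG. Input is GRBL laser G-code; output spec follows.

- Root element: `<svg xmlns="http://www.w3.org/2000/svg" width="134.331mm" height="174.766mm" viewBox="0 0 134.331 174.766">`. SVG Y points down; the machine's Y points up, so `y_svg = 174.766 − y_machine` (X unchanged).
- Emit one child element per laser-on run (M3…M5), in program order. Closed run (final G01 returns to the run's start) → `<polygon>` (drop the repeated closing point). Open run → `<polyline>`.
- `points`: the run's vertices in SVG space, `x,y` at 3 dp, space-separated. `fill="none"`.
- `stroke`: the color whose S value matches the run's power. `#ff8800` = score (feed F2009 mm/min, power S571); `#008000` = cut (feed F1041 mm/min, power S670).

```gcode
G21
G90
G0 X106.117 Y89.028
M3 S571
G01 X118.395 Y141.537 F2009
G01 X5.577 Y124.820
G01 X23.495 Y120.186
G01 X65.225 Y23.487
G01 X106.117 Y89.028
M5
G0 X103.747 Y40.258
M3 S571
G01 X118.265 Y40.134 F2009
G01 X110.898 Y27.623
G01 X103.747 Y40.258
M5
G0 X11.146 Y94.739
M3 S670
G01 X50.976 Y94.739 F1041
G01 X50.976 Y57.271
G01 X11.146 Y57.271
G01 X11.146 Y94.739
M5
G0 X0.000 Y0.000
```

<svg xmlns="http://www.w3.org/2000/svg" width="134.331mm" height="174.766mm" viewBox="0 0 134.331 174.766">
  <polygon points="106.117,85.738 118.395,33.229 5.577,49.946 23.495,54.580 65.225,151.279" fill="none" stroke="#ff8800"/>
  <polygon points="103.747,134.508 118.265,134.632 110.898,147.143" fill="none" stroke="#ff8800"/>
  <polygon points="11.146,80.027 50.976,80.027 50.976,117.495 11.146,117.495" fill="none" stroke="#008000"/>
</svg>

Machine Y-up, SVG Y-down with viewBox height 174.766, so y_svg = 174.766 − y_machine; X carries over.

Run 1: the run's S571 means `#ff8800` (score). The run returns to its start, so emit a `<polygon>` with points (Y-flipped): 106.117,85.738 118.395,33.229 5.577,49.946 23.495,54.580 65.225,151.279.

Run 2: power S571 maps to stroke `#ff8800` (score). The run returns to its start, so emit a `<polygon>` with points (Y-flipped): 103.747,134.508 118.265,134.632 110.898,147.143.

Run 3: S670 ⇒ cut layer `#008000`. The run returns to its start, so emit a `<polygon>` with points (Y-flipped): 11.146,80.027 50.976,80.027 50.976,117.495 11.146,117.495.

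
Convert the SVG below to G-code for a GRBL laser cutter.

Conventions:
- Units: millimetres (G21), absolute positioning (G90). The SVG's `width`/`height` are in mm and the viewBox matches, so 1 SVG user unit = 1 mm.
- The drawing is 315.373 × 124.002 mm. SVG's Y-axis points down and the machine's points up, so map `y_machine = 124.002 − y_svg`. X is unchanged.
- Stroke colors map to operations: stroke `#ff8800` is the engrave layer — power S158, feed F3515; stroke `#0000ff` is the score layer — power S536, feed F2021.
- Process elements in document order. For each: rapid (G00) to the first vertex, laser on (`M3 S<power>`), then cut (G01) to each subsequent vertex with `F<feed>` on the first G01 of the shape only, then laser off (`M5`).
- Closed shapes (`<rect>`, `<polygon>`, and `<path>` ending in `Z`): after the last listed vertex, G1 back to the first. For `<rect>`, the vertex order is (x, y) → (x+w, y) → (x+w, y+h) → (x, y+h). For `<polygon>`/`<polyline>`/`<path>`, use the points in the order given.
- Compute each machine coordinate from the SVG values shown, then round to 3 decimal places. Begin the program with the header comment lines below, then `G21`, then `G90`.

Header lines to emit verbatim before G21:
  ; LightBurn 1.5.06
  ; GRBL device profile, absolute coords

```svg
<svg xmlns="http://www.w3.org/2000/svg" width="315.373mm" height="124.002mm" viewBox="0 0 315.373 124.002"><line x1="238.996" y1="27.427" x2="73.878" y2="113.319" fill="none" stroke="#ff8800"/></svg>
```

; LightBurn 1.5.06
; GRBL device profile, absolute coords
G21
G90
G00 X238.996 Y96.575
M3 S158
G01 X73.878 Y10.683 F3515
M5

1 u = 1 mm; y_m = 124.002 − y.

[1] `<line>` line segment, #ff8800→engrave S158 F3515: (238.996,96.575) → (73.878,10.683)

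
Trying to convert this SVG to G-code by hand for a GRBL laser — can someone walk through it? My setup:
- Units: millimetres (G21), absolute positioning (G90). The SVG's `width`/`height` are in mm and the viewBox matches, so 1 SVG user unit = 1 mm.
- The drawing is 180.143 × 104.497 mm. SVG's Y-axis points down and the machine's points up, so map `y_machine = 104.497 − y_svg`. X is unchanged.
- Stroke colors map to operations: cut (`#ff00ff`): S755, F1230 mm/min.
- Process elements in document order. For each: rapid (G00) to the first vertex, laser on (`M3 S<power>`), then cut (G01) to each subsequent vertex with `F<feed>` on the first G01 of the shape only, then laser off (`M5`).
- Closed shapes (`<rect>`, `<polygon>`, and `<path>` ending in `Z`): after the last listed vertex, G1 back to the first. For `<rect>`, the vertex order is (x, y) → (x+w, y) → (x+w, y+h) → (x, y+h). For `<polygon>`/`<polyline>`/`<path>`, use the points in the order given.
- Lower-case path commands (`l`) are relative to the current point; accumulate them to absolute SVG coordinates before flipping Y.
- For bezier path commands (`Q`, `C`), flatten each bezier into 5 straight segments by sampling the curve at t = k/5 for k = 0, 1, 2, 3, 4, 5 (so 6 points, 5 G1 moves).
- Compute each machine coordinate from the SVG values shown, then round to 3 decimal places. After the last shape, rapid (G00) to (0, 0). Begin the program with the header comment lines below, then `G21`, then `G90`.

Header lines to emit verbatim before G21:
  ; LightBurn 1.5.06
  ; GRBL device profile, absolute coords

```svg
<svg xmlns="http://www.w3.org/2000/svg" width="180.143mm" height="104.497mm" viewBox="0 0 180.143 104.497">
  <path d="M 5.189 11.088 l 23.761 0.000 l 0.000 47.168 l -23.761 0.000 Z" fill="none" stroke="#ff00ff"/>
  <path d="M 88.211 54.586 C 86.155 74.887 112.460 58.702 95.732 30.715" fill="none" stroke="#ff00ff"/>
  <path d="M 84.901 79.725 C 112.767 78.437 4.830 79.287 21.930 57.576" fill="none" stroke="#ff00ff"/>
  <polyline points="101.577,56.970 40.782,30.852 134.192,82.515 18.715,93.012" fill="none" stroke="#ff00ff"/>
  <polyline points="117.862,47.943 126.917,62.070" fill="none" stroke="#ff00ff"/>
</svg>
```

; LightBurn 1.5.06
; GRBL device profile, absolute coords
G21
G90
G00 X5.189 Y93.409
M3 S755
G01 X28.950 Y93.409 F1230
G01 X28.950 Y46.241
G01 X5.189 Y46.241
G01 X5.189 Y93.409
M5
G00 X88.211 Y49.911
M3 S755
G01 X89.810 Y41.911 F1230
G01 X94.788 Y41.483
G01 X99.719 Y47.442
G01 X101.176 Y58.604
G01 X95.732 Y73.782
M5
G00 X84.901 Y24.772
M3 S755
G01 X87.411 Y25.486 F1230
G01 X69.849 Y26.872
G01 X44.734 Y30.116
G01 X24.588 Y36.404
G01 X21.930 Y46.921
M5
G00 X101.577 Y47.527
M3 S755
G01 X40.782 Y73.645 F1230
G01 X134.192 Y21.982
G01 X18.715 Y11.485
M5
G00 X117.862 Y56.554
M3 S755
G01 X126.917 Y42.427 F1230
M5
G00 X0.000 Y0.000

viewBox `0 0 180.143 104.497` with mm width/height → 1 unit = 1 mm. Flip: y_m = 104.497 − y_svg.

**Shape 1** — `<path>` rectangle, stroke `#ff00ff` → cut (S755, F1230). Machine vertices: (5.189,93.409) → (28.950,93.409) → (28.950,46.241) → (5.189,46.241) → (5.189,93.409). Closed: final G1 returns to the first vertex.

**Shape 2** — `<path>` cubic bezier, stroke `#ff00ff` → cut (S755, F1230). Control points (SVG): P0=(88.211,54.586), P1=(86.155,74.887), P2=(112.460,58.702), P3=(95.732,30.715); sampled at t=k/5. Machine vertices: (88.211,49.911) → (89.810,41.911) → (94.788,41.483) → (99.719,47.442) → (101.176,58.604) → (95.732,73.782). Open path.

**Shape 3** — `<path>` cubic bezier, stroke `#ff00ff` → cut (S755, F1230). Control points (SVG): P0=(84.901,79.725), P1=(112.767,78.437), P2=(4.830,79.287), P3=(21.930,57.576); sampled at t=k/5. Machine vertices: (84.901,24.772) → (87.411,25.486) → (69.849,26.872) → (44.734,30.116) → (24.588,36.404) → (21.930,46.921). Open path.

**Shape 4** — `<polyline>` open polyline, stroke `#ff00ff` → cut (S755, F1230). Machine vertices: (101.577,47.527) → (40.782,73.645) → (134.192,21.982) → (18.715,11.485). Open path.

**Shape 5** — `<polyline>` line segment, stroke `#ff00ff` → cut (S755, F1230). Machine vertices: (117.862,56.554) → (126.917,42.427). Open path.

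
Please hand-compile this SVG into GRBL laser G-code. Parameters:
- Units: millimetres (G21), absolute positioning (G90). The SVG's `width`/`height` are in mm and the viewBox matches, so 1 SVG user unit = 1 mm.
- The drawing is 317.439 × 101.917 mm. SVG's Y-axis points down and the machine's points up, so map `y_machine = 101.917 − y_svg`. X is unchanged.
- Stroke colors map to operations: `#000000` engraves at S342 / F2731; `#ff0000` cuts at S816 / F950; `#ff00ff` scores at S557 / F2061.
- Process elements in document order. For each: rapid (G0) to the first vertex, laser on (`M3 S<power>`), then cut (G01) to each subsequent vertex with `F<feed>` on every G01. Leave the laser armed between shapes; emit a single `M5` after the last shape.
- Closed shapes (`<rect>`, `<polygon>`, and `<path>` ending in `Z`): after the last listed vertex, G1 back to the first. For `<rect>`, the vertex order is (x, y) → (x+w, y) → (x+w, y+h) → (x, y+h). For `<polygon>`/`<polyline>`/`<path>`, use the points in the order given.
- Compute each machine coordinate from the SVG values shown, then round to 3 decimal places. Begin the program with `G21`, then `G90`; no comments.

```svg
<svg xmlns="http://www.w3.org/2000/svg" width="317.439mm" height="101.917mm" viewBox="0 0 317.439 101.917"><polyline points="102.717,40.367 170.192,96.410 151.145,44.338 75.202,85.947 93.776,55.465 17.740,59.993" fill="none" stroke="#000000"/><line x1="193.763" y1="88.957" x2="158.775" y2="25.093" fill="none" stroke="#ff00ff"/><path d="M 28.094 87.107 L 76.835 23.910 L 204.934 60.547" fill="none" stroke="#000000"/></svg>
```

G21
G90
G0 X102.717 Y61.550
M3 S342
G01 X170.192 Y5.507 F2731
G01 X151.145 Y57.579 F2731
G01 X75.202 Y15.970 F2731
G01 X93.776 Y46.452 F2731
G01 X17.740 Y41.924 F2731
G0 X193.763 Y12.960
M3 S557
G01 X158.775 Y76.824 F2061
G0 X28.094 Y14.810
M3 S342
G01 X76.835 Y78.007 F2731
G01 X204.934 Y41.370 F2731
M5

viewBox `0 0 317.439 101.917` with mm width/height → 1 unit = 1 mm. Flip: y_m = 101.917 − y_svg.

**Shape 1** — `<polyline>` open polyline, stroke `#000000` → engrave (S342, F2731). Machine vertices: (102.717,61.550) → (170.192,5.507) → (151.145,57.579) → (75.202,15.970) → (93.776,46.452) → (17.740,41.924). Open path.

**Shape 2** — `<line>` line segment, stroke `#ff00ff` → score (S557, F2061). Machine vertices: (193.763,12.960) → (158.775,76.824). Open path.

**Shape 3** — `<path>` open polyline, stroke `#000000` → engrave (S342, F2731). Machine vertices: (28.094,14.810) → (76.835,78.007) → (204.934,41.370). Open path.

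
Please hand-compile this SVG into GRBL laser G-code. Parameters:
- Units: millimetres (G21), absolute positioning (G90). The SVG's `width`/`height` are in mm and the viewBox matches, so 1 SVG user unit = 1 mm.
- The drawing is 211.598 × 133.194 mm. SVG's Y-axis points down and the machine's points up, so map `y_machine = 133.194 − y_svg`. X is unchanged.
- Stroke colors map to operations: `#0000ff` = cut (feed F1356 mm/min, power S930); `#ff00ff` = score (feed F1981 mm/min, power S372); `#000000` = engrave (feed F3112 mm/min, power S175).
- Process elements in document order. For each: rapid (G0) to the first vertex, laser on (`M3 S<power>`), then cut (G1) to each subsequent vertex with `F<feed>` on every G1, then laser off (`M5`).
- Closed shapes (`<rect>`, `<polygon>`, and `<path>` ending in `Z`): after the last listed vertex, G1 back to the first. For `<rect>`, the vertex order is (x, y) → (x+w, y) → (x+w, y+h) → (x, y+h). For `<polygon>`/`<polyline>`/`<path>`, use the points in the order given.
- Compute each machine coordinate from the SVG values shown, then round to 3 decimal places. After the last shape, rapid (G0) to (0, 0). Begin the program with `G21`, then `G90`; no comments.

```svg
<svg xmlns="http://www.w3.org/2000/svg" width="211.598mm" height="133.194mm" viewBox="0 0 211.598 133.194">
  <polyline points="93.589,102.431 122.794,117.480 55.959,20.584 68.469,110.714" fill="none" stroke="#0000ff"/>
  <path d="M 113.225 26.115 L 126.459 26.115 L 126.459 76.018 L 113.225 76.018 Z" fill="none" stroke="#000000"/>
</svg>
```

G21
G90
G0 X93.589 Y30.763
M3 S930
G1 X122.794 Y15.714 F1356
G1 X55.959 Y112.610 F1356
G1 X68.469 Y22.480 F1356
M5
G0 X113.225 Y107.079
M3 S175
G1 X126.459 Y107.079 F3112
G1 X126.459 Y57.176 F3112
G1 X113.225 Y57.176 F3112
G1 X113.225 Y107.079 F3112
M5
G0 X0.000 Y0.000

viewBox `0 0 211.598 133.194` with mm width/height → 1 unit = 1 mm. Flip: y_m = 133.194 − y_svg.

**Shape 1** — `<polyline>` open polyline, stroke `#0000ff` → cut (S930, F1356). Machine vertices: (93.589,30.763) → (122.794,15.714) → (55.959,112.610) → (68.469,22.480). Open path.

**Shape 2** — `<path>` rectangle, stroke `#000000` → engrave (S175, F3112). Machine vertices: (113.225,107.079) → (126.459,107.079) → (126.459,57.176) → (113.225,57.176) → (113.225,107.079). Closed: final G1 returns to the first vertex.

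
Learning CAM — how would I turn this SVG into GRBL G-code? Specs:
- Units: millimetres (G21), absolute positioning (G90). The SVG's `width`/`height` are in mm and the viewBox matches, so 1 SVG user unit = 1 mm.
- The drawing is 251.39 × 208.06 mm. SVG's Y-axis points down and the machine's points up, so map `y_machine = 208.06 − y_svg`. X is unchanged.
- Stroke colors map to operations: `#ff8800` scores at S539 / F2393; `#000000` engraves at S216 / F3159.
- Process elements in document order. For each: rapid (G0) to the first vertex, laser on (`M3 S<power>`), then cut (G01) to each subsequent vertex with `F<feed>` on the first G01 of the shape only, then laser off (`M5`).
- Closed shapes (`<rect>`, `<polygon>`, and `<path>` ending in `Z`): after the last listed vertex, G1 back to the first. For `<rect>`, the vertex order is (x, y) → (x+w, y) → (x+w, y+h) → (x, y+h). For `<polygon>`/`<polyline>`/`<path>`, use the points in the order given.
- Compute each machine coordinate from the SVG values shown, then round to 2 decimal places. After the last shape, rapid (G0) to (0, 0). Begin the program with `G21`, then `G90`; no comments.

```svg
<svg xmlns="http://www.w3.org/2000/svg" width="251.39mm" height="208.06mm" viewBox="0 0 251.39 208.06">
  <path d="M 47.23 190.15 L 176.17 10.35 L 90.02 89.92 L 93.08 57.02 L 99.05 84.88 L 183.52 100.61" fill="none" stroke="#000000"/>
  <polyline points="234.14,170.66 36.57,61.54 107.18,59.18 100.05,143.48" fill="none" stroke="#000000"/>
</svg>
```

G21
G90
G0 X47.23 Y17.91
M3 S216
G01 X176.17 Y197.71 F3159
G01 X90.02 Y118.14
G01 X93.08 Y151.04
G01 X99.05 Y123.18
G01 X183.52 Y107.45
M5
G0 X234.14 Y37.40
M3 S216
G01 X36.57 Y146.52 F3159
G01 X107.18 Y148.88
G01 X100.05 Y64.58
M5
G0 X0.00 Y0.00

1 u = 1 mm; y_m = 208.06 − y.

[1] `<path>` open polyline, #000000→engrave S216 F3159: (47.23,17.91) → (176.17,197.71) → (90.02,118.14) → (93.08,151.04) → (99.05,123.18) → (183.52,107.45)

[2] `<polyline>` open polyline, #000000→engrave S216 F3159: (234.14,37.40) → (36.57,146.52) → (107.18,148.88) → (100.05,64.58)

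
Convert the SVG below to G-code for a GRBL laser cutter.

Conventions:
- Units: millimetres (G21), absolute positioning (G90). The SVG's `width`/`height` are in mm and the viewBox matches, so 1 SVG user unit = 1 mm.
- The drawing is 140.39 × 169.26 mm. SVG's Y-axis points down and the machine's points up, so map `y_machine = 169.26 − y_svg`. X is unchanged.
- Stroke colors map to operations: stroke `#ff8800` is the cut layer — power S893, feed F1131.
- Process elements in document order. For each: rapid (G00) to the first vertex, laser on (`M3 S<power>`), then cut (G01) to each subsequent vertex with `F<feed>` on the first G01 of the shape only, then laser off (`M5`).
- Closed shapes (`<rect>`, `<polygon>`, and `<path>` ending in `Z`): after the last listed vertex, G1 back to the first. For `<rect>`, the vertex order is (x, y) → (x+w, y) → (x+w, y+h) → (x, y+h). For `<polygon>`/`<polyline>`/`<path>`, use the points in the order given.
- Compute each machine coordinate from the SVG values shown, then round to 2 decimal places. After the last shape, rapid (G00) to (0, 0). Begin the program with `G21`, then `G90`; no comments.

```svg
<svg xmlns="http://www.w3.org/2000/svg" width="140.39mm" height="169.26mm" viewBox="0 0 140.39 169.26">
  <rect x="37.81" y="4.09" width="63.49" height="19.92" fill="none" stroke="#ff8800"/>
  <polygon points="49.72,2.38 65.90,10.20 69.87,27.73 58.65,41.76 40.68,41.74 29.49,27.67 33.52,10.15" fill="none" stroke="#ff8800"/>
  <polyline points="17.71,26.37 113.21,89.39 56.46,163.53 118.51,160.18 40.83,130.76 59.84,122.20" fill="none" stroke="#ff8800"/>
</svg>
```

G21
G90
G00 X37.81 Y165.17
M3 S893
G01 X101.30 Y165.17 F1131
G01 X101.30 Y145.25
G01 X37.81 Y145.25
G01 X37.81 Y165.17
M5
G00 X49.72 Y166.88
M3 S893
G01 X65.90 Y159.06 F1131
G01 X69.87 Y141.53
G01 X58.65 Y127.50
G01 X40.68 Y127.52
G01 X29.49 Y141.59
G01 X33.52 Y159.11
G01 X49.72 Y166.88
M5
G00 X17.71 Y142.89
M3 S893
G01 X113.21 Y79.87 F1131
G01 X56.46 Y5.73
G01 X118.51 Y9.08
G01 X40.83 Y38.50
G01 X59.84 Y47.06
M5
G00 X0.00 Y0.00

viewBox `0 0 140.39 169.26` with mm width/height → 1 unit = 1 mm. Flip: y_m = 169.26 − y_svg.

**Shape 1** — `<rect>` rectangle, stroke `#ff8800` → cut (S893, F1131). Machine vertices: (37.81,165.17) → (101.30,165.17) → (101.30,145.25) → (37.81,145.25) → (37.81,165.17). Closed: final G1 returns to the first vertex.

**Shape 2** — `<polygon>` regular polygon, stroke `#ff8800` → cut (S893, F1131). Machine vertices: (49.72,166.88) → (65.90,159.06) → (69.87,141.53) → (58.65,127.50) → (40.68,127.52) → (29.49,141.59) → (33.52,159.11) → (49.72,166.88). Closed: final G1 returns to the first vertex.

**Shape 3** — `<polyline>` open polyline, stroke `#ff8800` → cut (S893, F1131). Machine vertices: (17.71,142.89) → (113.21,79.87) → (56.46,5.73) → (118.51,9.08) → (40.83,38.50) → (59.84,47.06). Open path.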